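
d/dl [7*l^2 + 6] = 14*l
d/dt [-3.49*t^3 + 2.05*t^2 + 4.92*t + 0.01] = -10.47*t^2 + 4.1*t + 4.92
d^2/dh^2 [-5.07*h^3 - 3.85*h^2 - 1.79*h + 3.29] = -30.42*h - 7.7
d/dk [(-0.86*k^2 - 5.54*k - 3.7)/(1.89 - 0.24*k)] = (0.2064*k^2 - 3.2508*k - 11.3586)/(0.0576*k^2 - 0.9072*k + 3.5721)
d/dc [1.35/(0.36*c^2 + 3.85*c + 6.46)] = (-0.972*c - 5.1975)/(0.36*c^2 + 3.85*c + 6.46)^2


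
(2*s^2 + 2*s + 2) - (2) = 2*s^2 + 2*s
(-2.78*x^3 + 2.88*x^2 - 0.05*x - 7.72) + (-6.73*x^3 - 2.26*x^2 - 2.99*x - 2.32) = -9.51*x^3 + 0.62*x^2 - 3.04*x - 10.04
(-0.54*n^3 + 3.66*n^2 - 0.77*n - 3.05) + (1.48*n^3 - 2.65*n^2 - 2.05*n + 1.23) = 0.94*n^3 + 1.01*n^2 - 2.82*n - 1.82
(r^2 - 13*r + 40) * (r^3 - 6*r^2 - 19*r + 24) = r^5 - 19*r^4 + 99*r^3 + 31*r^2 - 1072*r + 960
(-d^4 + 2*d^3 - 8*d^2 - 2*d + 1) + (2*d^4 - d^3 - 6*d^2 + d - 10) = d^4 + d^3 - 14*d^2 - d - 9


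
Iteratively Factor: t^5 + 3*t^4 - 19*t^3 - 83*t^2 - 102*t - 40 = (t + 1)*(t^4 + 2*t^3 - 21*t^2 - 62*t - 40) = (t - 5)*(t + 1)*(t^3 + 7*t^2 + 14*t + 8) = (t - 5)*(t + 1)*(t + 4)*(t^2 + 3*t + 2) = (t - 5)*(t + 1)*(t + 2)*(t + 4)*(t + 1)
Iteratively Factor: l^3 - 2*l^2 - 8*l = (l + 2)*(l^2 - 4*l) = l*(l + 2)*(l - 4)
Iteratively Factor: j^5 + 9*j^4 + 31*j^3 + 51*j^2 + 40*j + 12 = (j + 1)*(j^4 + 8*j^3 + 23*j^2 + 28*j + 12) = (j + 1)^2*(j^3 + 7*j^2 + 16*j + 12) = (j + 1)^2*(j + 2)*(j^2 + 5*j + 6) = (j + 1)^2*(j + 2)*(j + 3)*(j + 2)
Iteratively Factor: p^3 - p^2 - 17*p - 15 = (p + 1)*(p^2 - 2*p - 15) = (p - 5)*(p + 1)*(p + 3)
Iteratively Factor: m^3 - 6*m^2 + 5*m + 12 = (m - 3)*(m^2 - 3*m - 4) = (m - 4)*(m - 3)*(m + 1)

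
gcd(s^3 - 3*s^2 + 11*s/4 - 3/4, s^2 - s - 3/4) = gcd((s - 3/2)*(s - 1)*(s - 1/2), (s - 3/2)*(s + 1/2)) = s - 3/2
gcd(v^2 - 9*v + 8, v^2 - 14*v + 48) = v - 8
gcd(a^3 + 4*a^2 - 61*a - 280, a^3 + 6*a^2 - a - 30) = a + 5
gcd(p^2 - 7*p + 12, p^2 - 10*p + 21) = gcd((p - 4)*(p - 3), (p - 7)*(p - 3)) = p - 3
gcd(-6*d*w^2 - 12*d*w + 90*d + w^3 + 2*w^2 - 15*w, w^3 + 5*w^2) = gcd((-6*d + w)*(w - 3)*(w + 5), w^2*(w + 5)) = w + 5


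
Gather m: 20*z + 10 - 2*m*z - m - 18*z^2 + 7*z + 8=m*(-2*z - 1) - 18*z^2 + 27*z + 18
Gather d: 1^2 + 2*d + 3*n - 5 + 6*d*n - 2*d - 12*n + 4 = 6*d*n - 9*n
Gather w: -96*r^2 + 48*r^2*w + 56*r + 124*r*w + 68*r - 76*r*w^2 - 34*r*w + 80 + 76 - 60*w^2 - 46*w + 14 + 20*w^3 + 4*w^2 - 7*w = -96*r^2 + 124*r + 20*w^3 + w^2*(-76*r - 56) + w*(48*r^2 + 90*r - 53) + 170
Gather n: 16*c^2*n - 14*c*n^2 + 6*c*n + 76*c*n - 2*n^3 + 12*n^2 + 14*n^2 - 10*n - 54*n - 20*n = -2*n^3 + n^2*(26 - 14*c) + n*(16*c^2 + 82*c - 84)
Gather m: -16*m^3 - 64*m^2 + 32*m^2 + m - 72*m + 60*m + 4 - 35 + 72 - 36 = -16*m^3 - 32*m^2 - 11*m + 5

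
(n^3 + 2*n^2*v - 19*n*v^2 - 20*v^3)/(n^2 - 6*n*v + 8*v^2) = (-n^2 - 6*n*v - 5*v^2)/(-n + 2*v)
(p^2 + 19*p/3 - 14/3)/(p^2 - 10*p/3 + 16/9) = 3*(p + 7)/(3*p - 8)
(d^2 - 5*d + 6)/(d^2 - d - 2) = (d - 3)/(d + 1)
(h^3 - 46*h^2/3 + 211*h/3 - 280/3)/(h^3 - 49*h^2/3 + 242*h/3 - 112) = (h - 5)/(h - 6)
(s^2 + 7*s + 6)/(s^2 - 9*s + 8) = (s^2 + 7*s + 6)/(s^2 - 9*s + 8)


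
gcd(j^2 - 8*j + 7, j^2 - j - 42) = j - 7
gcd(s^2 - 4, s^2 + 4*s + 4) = s + 2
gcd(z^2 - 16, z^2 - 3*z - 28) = z + 4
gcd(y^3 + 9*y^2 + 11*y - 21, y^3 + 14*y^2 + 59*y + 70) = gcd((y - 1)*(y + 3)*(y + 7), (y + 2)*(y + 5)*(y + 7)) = y + 7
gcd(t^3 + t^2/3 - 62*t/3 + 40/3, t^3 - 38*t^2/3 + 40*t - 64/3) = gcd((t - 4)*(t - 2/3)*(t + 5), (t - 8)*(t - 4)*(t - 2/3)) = t^2 - 14*t/3 + 8/3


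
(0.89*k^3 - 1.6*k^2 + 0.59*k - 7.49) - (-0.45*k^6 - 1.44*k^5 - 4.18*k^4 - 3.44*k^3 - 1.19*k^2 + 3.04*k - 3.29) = 0.45*k^6 + 1.44*k^5 + 4.18*k^4 + 4.33*k^3 - 0.41*k^2 - 2.45*k - 4.2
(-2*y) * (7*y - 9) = -14*y^2 + 18*y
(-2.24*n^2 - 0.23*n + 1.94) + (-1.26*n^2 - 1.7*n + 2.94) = -3.5*n^2 - 1.93*n + 4.88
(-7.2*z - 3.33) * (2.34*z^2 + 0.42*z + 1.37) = -16.848*z^3 - 10.8162*z^2 - 11.2626*z - 4.5621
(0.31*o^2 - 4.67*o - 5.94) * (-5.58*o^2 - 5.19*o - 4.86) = -1.7298*o^4 + 24.4497*o^3 + 55.8759*o^2 + 53.5248*o + 28.8684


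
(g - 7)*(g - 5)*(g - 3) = g^3 - 15*g^2 + 71*g - 105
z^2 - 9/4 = (z - 3/2)*(z + 3/2)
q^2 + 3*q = q*(q + 3)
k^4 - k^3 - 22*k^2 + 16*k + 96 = (k - 4)*(k - 3)*(k + 2)*(k + 4)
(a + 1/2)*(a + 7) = a^2 + 15*a/2 + 7/2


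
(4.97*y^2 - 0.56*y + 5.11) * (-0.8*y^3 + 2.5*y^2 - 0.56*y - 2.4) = -3.976*y^5 + 12.873*y^4 - 8.2712*y^3 + 1.1606*y^2 - 1.5176*y - 12.264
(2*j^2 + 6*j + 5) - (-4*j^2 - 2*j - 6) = 6*j^2 + 8*j + 11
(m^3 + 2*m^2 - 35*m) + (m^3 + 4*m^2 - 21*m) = 2*m^3 + 6*m^2 - 56*m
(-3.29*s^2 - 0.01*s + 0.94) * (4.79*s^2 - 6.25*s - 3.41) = -15.7591*s^4 + 20.5146*s^3 + 15.784*s^2 - 5.8409*s - 3.2054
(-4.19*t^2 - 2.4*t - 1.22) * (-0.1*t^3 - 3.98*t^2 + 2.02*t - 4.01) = 0.419*t^5 + 16.9162*t^4 + 1.2102*t^3 + 16.8095*t^2 + 7.1596*t + 4.8922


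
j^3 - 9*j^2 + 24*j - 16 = (j - 4)^2*(j - 1)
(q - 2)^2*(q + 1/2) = q^3 - 7*q^2/2 + 2*q + 2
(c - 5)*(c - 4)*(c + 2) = c^3 - 7*c^2 + 2*c + 40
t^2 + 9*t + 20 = (t + 4)*(t + 5)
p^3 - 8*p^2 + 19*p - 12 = (p - 4)*(p - 3)*(p - 1)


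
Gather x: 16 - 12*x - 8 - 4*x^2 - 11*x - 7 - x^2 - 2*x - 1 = -5*x^2 - 25*x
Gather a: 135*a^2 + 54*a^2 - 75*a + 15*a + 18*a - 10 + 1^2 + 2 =189*a^2 - 42*a - 7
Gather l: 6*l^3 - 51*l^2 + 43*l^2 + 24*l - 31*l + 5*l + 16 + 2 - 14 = 6*l^3 - 8*l^2 - 2*l + 4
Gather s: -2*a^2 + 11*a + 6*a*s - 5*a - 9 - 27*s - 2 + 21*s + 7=-2*a^2 + 6*a + s*(6*a - 6) - 4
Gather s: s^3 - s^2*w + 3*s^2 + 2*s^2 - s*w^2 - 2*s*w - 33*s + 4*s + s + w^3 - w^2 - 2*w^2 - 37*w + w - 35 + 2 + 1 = s^3 + s^2*(5 - w) + s*(-w^2 - 2*w - 28) + w^3 - 3*w^2 - 36*w - 32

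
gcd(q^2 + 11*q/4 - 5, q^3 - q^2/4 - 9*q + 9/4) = 1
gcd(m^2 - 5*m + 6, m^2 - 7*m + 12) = m - 3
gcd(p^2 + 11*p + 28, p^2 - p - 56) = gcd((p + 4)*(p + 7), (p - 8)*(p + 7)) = p + 7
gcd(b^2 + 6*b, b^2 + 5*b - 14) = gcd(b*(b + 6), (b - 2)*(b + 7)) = 1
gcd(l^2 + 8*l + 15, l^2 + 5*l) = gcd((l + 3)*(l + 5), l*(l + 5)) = l + 5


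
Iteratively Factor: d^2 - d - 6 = (d + 2)*(d - 3)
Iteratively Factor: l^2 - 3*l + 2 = (l - 1)*(l - 2)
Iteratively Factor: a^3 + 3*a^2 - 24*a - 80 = (a + 4)*(a^2 - a - 20) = (a - 5)*(a + 4)*(a + 4)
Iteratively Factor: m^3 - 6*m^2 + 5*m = (m - 5)*(m^2 - m) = (m - 5)*(m - 1)*(m)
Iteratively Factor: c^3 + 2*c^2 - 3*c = (c)*(c^2 + 2*c - 3) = c*(c - 1)*(c + 3)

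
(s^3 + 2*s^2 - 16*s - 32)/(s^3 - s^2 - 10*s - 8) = (s + 4)/(s + 1)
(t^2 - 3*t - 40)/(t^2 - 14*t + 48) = (t + 5)/(t - 6)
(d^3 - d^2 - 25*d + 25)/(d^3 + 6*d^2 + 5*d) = (d^2 - 6*d + 5)/(d*(d + 1))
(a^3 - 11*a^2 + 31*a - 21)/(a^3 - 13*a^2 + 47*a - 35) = (a - 3)/(a - 5)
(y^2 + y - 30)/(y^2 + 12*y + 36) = (y - 5)/(y + 6)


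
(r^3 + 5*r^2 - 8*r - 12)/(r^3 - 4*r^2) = (r^3 + 5*r^2 - 8*r - 12)/(r^2*(r - 4))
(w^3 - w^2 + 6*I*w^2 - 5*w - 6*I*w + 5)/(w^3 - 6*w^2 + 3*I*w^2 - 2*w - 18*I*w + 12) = (w^2 + w*(-1 + 5*I) - 5*I)/(w^2 + 2*w*(-3 + I) - 12*I)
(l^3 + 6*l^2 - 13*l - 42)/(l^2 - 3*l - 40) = (-l^3 - 6*l^2 + 13*l + 42)/(-l^2 + 3*l + 40)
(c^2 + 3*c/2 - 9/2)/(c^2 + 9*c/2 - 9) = (c + 3)/(c + 6)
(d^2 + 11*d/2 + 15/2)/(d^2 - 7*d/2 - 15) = (d + 3)/(d - 6)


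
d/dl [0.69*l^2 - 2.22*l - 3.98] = 1.38*l - 2.22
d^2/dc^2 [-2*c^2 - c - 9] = -4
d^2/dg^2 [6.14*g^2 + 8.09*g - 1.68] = 12.2800000000000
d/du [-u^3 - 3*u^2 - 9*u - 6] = -3*u^2 - 6*u - 9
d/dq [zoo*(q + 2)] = zoo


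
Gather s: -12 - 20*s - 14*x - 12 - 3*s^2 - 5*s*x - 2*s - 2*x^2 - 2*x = -3*s^2 + s*(-5*x - 22) - 2*x^2 - 16*x - 24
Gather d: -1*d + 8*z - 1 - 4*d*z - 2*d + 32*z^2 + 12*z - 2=d*(-4*z - 3) + 32*z^2 + 20*z - 3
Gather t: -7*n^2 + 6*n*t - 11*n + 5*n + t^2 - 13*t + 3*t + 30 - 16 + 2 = -7*n^2 - 6*n + t^2 + t*(6*n - 10) + 16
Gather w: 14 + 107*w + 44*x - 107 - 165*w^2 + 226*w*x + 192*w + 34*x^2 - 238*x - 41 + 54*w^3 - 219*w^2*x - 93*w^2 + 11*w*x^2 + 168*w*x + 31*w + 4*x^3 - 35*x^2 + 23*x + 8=54*w^3 + w^2*(-219*x - 258) + w*(11*x^2 + 394*x + 330) + 4*x^3 - x^2 - 171*x - 126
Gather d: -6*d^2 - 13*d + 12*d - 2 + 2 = -6*d^2 - d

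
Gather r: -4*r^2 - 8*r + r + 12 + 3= -4*r^2 - 7*r + 15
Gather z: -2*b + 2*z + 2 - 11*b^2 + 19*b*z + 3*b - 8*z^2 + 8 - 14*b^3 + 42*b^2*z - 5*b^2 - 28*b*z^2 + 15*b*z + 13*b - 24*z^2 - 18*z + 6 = -14*b^3 - 16*b^2 + 14*b + z^2*(-28*b - 32) + z*(42*b^2 + 34*b - 16) + 16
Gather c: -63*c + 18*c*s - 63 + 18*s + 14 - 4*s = c*(18*s - 63) + 14*s - 49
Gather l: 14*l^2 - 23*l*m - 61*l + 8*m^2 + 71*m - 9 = 14*l^2 + l*(-23*m - 61) + 8*m^2 + 71*m - 9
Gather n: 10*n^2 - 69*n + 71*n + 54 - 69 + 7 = 10*n^2 + 2*n - 8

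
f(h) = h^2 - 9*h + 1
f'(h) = 2*h - 9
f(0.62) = -4.20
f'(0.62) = -7.76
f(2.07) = -13.35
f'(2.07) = -4.86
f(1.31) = -9.07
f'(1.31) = -6.38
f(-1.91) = 21.84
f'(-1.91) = -12.82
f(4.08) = -19.07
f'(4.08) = -0.84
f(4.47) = -19.25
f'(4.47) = -0.06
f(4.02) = -19.02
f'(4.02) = -0.96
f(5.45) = -18.35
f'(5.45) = 1.90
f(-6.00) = 91.00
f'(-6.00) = -21.00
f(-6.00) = 91.00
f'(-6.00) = -21.00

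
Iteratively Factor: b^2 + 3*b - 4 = (b - 1)*(b + 4)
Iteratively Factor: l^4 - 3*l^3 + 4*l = (l + 1)*(l^3 - 4*l^2 + 4*l) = (l - 2)*(l + 1)*(l^2 - 2*l) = l*(l - 2)*(l + 1)*(l - 2)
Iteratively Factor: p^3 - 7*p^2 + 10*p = (p - 5)*(p^2 - 2*p) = p*(p - 5)*(p - 2)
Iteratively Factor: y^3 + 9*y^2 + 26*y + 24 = (y + 4)*(y^2 + 5*y + 6) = (y + 3)*(y + 4)*(y + 2)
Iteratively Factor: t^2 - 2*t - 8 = (t + 2)*(t - 4)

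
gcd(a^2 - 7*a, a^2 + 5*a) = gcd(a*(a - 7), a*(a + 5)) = a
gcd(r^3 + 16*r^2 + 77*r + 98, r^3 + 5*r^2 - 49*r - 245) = r + 7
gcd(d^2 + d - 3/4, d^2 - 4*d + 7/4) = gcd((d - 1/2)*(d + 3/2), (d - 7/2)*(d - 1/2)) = d - 1/2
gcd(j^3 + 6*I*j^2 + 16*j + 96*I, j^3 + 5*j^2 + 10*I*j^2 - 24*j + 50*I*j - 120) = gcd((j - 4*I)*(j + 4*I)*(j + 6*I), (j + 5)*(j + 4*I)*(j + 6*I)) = j^2 + 10*I*j - 24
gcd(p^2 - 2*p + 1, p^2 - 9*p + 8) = p - 1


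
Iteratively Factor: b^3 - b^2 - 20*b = (b - 5)*(b^2 + 4*b) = b*(b - 5)*(b + 4)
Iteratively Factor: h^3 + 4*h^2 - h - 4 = (h + 4)*(h^2 - 1) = (h + 1)*(h + 4)*(h - 1)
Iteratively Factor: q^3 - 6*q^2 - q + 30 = (q + 2)*(q^2 - 8*q + 15) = (q - 5)*(q + 2)*(q - 3)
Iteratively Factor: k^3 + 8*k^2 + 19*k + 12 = (k + 3)*(k^2 + 5*k + 4) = (k + 3)*(k + 4)*(k + 1)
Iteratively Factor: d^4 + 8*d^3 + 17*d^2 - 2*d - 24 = (d + 4)*(d^3 + 4*d^2 + d - 6) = (d + 3)*(d + 4)*(d^2 + d - 2) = (d + 2)*(d + 3)*(d + 4)*(d - 1)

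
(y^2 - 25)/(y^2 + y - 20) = (y - 5)/(y - 4)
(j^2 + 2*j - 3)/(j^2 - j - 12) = (j - 1)/(j - 4)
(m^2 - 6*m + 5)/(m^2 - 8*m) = (m^2 - 6*m + 5)/(m*(m - 8))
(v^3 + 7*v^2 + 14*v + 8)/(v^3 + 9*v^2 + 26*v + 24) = (v + 1)/(v + 3)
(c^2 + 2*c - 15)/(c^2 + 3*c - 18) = (c + 5)/(c + 6)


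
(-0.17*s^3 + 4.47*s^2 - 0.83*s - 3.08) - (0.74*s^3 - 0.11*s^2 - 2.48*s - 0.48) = -0.91*s^3 + 4.58*s^2 + 1.65*s - 2.6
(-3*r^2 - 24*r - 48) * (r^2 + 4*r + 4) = -3*r^4 - 36*r^3 - 156*r^2 - 288*r - 192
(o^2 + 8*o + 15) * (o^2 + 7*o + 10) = o^4 + 15*o^3 + 81*o^2 + 185*o + 150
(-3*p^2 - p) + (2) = -3*p^2 - p + 2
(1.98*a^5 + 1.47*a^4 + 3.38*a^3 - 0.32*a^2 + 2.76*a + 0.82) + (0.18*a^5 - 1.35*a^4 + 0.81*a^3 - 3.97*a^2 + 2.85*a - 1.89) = 2.16*a^5 + 0.12*a^4 + 4.19*a^3 - 4.29*a^2 + 5.61*a - 1.07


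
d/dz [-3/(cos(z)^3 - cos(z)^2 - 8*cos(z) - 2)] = 3*(-3*cos(z)^2 + 2*cos(z) + 8)*sin(z)/(-cos(z)^3 + cos(z)^2 + 8*cos(z) + 2)^2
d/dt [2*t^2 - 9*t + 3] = 4*t - 9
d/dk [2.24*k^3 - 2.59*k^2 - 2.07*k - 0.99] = 6.72*k^2 - 5.18*k - 2.07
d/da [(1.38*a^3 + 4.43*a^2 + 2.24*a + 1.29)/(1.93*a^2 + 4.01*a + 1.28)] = (2.6634*a^4 + 11.0676*a^3 + 18.7403*a^2 + 6.3614*a - 2.3057)/(3.7249*a^4 + 15.4786*a^3 + 21.0209*a^2 + 10.2656*a + 1.6384)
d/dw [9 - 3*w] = -3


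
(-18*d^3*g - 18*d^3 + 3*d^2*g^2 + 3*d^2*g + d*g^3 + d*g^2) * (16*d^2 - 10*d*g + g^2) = -288*d^5*g - 288*d^5 + 228*d^4*g^2 + 228*d^4*g - 32*d^3*g^3 - 32*d^3*g^2 - 7*d^2*g^4 - 7*d^2*g^3 + d*g^5 + d*g^4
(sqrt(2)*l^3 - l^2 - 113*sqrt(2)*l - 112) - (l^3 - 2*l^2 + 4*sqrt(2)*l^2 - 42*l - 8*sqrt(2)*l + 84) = -l^3 + sqrt(2)*l^3 - 4*sqrt(2)*l^2 + l^2 - 105*sqrt(2)*l + 42*l - 196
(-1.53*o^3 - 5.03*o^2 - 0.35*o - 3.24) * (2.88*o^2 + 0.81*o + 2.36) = -4.4064*o^5 - 15.7257*o^4 - 8.6931*o^3 - 21.4855*o^2 - 3.4504*o - 7.6464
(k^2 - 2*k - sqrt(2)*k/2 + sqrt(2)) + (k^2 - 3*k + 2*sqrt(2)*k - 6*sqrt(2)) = 2*k^2 - 5*k + 3*sqrt(2)*k/2 - 5*sqrt(2)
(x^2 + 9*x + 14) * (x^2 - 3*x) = x^4 + 6*x^3 - 13*x^2 - 42*x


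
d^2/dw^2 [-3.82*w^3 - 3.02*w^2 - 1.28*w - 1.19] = -22.92*w - 6.04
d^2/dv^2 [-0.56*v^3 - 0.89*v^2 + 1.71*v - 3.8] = -3.36*v - 1.78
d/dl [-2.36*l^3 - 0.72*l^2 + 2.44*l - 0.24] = -7.08*l^2 - 1.44*l + 2.44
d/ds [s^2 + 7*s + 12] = 2*s + 7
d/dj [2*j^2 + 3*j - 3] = 4*j + 3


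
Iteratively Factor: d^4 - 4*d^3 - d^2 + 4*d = (d - 4)*(d^3 - d) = (d - 4)*(d - 1)*(d^2 + d) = (d - 4)*(d - 1)*(d + 1)*(d)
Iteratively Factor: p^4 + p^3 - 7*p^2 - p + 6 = (p + 1)*(p^3 - 7*p + 6) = (p - 1)*(p + 1)*(p^2 + p - 6) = (p - 2)*(p - 1)*(p + 1)*(p + 3)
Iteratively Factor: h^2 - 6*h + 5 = (h - 5)*(h - 1)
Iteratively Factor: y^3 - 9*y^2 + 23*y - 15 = (y - 3)*(y^2 - 6*y + 5) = (y - 3)*(y - 1)*(y - 5)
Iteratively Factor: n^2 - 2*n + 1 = (n - 1)*(n - 1)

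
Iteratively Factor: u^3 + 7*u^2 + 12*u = (u + 3)*(u^2 + 4*u) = (u + 3)*(u + 4)*(u)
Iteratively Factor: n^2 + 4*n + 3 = (n + 1)*(n + 3)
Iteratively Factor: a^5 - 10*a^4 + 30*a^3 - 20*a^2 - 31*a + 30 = (a + 1)*(a^4 - 11*a^3 + 41*a^2 - 61*a + 30) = (a - 3)*(a + 1)*(a^3 - 8*a^2 + 17*a - 10) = (a - 3)*(a - 1)*(a + 1)*(a^2 - 7*a + 10) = (a - 5)*(a - 3)*(a - 1)*(a + 1)*(a - 2)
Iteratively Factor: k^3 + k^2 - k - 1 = (k + 1)*(k^2 - 1) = (k + 1)^2*(k - 1)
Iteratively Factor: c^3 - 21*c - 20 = (c + 1)*(c^2 - c - 20) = (c - 5)*(c + 1)*(c + 4)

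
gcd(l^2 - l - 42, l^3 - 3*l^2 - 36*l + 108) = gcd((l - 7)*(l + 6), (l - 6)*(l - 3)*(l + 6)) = l + 6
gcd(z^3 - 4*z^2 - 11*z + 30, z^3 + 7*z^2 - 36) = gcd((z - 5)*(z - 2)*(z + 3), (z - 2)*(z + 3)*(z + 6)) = z^2 + z - 6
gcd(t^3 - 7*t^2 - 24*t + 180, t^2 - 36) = t - 6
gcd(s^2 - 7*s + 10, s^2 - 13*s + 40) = s - 5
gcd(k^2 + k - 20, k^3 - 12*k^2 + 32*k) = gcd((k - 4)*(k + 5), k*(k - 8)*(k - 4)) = k - 4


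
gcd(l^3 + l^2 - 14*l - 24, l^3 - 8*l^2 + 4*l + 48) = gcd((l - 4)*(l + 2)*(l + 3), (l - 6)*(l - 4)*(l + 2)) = l^2 - 2*l - 8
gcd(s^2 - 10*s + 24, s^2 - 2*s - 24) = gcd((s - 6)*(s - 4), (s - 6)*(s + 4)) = s - 6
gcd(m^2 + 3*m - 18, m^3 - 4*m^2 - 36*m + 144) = m + 6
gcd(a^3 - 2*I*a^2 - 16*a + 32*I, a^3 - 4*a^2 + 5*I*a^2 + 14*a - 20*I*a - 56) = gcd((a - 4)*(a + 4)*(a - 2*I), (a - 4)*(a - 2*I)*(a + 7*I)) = a^2 + a*(-4 - 2*I) + 8*I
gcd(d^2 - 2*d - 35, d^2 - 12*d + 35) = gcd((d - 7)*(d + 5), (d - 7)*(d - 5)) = d - 7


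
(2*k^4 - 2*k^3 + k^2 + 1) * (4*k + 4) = 8*k^5 - 4*k^3 + 4*k^2 + 4*k + 4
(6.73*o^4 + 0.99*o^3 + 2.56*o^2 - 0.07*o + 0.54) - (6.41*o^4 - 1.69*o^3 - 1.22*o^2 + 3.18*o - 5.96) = 0.32*o^4 + 2.68*o^3 + 3.78*o^2 - 3.25*o + 6.5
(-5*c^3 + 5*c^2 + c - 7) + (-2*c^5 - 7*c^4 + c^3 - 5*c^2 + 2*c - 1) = -2*c^5 - 7*c^4 - 4*c^3 + 3*c - 8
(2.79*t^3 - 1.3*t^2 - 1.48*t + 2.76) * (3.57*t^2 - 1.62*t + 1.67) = 9.9603*t^5 - 9.1608*t^4 + 1.4817*t^3 + 10.0798*t^2 - 6.9428*t + 4.6092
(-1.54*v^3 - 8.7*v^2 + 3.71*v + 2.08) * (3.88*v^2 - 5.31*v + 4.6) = -5.9752*v^5 - 25.5786*v^4 + 53.5078*v^3 - 51.6497*v^2 + 6.0212*v + 9.568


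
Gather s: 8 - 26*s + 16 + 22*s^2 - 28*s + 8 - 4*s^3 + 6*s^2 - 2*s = -4*s^3 + 28*s^2 - 56*s + 32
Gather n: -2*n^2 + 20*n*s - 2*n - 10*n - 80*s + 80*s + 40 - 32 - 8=-2*n^2 + n*(20*s - 12)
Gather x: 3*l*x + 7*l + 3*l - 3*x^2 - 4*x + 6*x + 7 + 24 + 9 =10*l - 3*x^2 + x*(3*l + 2) + 40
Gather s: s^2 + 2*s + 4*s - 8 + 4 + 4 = s^2 + 6*s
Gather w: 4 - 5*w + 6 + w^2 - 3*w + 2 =w^2 - 8*w + 12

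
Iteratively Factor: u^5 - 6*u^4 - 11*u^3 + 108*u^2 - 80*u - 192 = (u - 4)*(u^4 - 2*u^3 - 19*u^2 + 32*u + 48) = (u - 4)*(u - 3)*(u^3 + u^2 - 16*u - 16) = (u - 4)*(u - 3)*(u + 1)*(u^2 - 16) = (u - 4)^2*(u - 3)*(u + 1)*(u + 4)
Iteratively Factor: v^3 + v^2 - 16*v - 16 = (v + 4)*(v^2 - 3*v - 4) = (v - 4)*(v + 4)*(v + 1)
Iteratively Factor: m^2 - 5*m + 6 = (m - 2)*(m - 3)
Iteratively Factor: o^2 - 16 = (o - 4)*(o + 4)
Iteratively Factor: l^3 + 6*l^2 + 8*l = (l + 4)*(l^2 + 2*l) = l*(l + 4)*(l + 2)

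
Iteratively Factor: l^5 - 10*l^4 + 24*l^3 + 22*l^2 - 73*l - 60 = (l - 5)*(l^4 - 5*l^3 - l^2 + 17*l + 12) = (l - 5)*(l + 1)*(l^3 - 6*l^2 + 5*l + 12) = (l - 5)*(l - 4)*(l + 1)*(l^2 - 2*l - 3) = (l - 5)*(l - 4)*(l - 3)*(l + 1)*(l + 1)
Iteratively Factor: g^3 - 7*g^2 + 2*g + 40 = (g - 5)*(g^2 - 2*g - 8) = (g - 5)*(g + 2)*(g - 4)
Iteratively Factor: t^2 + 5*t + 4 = (t + 4)*(t + 1)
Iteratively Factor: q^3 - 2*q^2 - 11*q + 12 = (q - 1)*(q^2 - q - 12) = (q - 4)*(q - 1)*(q + 3)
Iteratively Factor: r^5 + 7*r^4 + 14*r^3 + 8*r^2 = (r + 1)*(r^4 + 6*r^3 + 8*r^2) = (r + 1)*(r + 4)*(r^3 + 2*r^2) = r*(r + 1)*(r + 4)*(r^2 + 2*r) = r^2*(r + 1)*(r + 4)*(r + 2)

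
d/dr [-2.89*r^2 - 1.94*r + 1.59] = -5.78*r - 1.94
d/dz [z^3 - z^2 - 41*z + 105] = 3*z^2 - 2*z - 41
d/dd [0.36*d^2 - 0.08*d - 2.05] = 0.72*d - 0.08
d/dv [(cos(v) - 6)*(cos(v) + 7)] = -sin(v) - sin(2*v)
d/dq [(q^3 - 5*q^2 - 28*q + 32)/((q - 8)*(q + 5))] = (q^2 + 10*q + 19)/(q^2 + 10*q + 25)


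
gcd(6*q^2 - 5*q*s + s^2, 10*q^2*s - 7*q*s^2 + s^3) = 2*q - s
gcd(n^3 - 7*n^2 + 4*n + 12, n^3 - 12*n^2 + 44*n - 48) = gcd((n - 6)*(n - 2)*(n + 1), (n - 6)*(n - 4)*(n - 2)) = n^2 - 8*n + 12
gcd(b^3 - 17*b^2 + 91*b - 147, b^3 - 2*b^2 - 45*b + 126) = b - 3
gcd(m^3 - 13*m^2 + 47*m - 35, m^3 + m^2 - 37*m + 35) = m^2 - 6*m + 5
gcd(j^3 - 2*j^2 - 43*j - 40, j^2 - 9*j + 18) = 1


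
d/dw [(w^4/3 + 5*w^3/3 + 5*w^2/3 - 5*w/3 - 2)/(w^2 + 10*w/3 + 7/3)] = (6*w^3 + 33*w^2 + 56*w + 25)/(9*w^2 + 42*w + 49)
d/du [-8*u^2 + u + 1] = 1 - 16*u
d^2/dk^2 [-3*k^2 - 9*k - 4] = -6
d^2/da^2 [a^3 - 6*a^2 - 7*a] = 6*a - 12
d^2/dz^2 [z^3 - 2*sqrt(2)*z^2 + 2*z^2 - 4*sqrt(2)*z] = 6*z - 4*sqrt(2) + 4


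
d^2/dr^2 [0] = 0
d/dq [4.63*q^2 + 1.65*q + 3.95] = 9.26*q + 1.65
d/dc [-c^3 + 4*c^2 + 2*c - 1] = -3*c^2 + 8*c + 2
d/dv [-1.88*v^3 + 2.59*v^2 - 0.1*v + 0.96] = -5.64*v^2 + 5.18*v - 0.1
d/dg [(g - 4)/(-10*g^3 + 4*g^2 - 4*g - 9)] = (20*g^3 - 124*g^2 + 32*g - 25)/(100*g^6 - 80*g^5 + 96*g^4 + 148*g^3 - 56*g^2 + 72*g + 81)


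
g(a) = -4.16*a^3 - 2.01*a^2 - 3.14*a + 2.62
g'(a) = -12.48*a^2 - 4.02*a - 3.14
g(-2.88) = 94.37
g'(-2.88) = -95.08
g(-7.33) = 1555.99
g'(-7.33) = -644.21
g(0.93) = -5.38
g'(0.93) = -17.67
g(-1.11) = 9.32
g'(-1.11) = -14.05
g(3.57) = -223.48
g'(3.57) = -176.55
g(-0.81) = 6.06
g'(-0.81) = -8.07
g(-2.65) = 74.24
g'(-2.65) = -80.13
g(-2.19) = 43.55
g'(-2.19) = -54.19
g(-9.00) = 2900.71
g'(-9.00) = -977.84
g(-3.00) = 106.27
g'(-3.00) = -103.40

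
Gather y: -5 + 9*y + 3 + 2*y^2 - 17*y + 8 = 2*y^2 - 8*y + 6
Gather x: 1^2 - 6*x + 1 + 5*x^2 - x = 5*x^2 - 7*x + 2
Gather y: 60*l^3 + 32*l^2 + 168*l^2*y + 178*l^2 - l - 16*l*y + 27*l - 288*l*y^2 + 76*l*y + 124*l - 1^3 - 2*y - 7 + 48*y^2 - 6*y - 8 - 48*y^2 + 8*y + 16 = 60*l^3 + 210*l^2 - 288*l*y^2 + 150*l + y*(168*l^2 + 60*l)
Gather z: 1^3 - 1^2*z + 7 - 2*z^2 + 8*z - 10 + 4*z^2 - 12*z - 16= 2*z^2 - 5*z - 18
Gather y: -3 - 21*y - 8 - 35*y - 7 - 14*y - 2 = -70*y - 20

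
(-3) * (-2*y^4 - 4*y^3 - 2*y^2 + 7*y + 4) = 6*y^4 + 12*y^3 + 6*y^2 - 21*y - 12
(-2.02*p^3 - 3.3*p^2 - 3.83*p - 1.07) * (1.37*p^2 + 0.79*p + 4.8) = -2.7674*p^5 - 6.1168*p^4 - 17.5501*p^3 - 20.3316*p^2 - 19.2293*p - 5.136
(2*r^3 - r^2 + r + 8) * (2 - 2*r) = -4*r^4 + 6*r^3 - 4*r^2 - 14*r + 16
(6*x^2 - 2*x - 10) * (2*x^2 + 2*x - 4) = 12*x^4 + 8*x^3 - 48*x^2 - 12*x + 40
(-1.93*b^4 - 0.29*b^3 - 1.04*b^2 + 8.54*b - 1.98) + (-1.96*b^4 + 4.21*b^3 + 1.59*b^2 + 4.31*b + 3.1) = -3.89*b^4 + 3.92*b^3 + 0.55*b^2 + 12.85*b + 1.12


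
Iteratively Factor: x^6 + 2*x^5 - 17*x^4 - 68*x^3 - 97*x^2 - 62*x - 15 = (x + 3)*(x^5 - x^4 - 14*x^3 - 26*x^2 - 19*x - 5) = (x - 5)*(x + 3)*(x^4 + 4*x^3 + 6*x^2 + 4*x + 1) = (x - 5)*(x + 1)*(x + 3)*(x^3 + 3*x^2 + 3*x + 1) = (x - 5)*(x + 1)^2*(x + 3)*(x^2 + 2*x + 1) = (x - 5)*(x + 1)^3*(x + 3)*(x + 1)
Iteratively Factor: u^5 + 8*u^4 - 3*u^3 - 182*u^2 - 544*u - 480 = (u - 5)*(u^4 + 13*u^3 + 62*u^2 + 128*u + 96) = (u - 5)*(u + 4)*(u^3 + 9*u^2 + 26*u + 24) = (u - 5)*(u + 2)*(u + 4)*(u^2 + 7*u + 12) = (u - 5)*(u + 2)*(u + 4)^2*(u + 3)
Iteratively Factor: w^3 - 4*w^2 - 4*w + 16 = (w - 2)*(w^2 - 2*w - 8) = (w - 2)*(w + 2)*(w - 4)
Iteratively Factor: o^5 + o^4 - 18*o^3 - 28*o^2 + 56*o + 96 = (o + 3)*(o^4 - 2*o^3 - 12*o^2 + 8*o + 32) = (o - 2)*(o + 3)*(o^3 - 12*o - 16) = (o - 2)*(o + 2)*(o + 3)*(o^2 - 2*o - 8) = (o - 2)*(o + 2)^2*(o + 3)*(o - 4)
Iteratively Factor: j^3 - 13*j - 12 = (j - 4)*(j^2 + 4*j + 3) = (j - 4)*(j + 3)*(j + 1)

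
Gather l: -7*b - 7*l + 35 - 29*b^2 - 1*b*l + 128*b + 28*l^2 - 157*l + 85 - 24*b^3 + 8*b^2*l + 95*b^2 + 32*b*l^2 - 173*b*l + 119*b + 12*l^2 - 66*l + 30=-24*b^3 + 66*b^2 + 240*b + l^2*(32*b + 40) + l*(8*b^2 - 174*b - 230) + 150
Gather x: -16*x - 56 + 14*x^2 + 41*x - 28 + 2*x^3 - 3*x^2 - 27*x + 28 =2*x^3 + 11*x^2 - 2*x - 56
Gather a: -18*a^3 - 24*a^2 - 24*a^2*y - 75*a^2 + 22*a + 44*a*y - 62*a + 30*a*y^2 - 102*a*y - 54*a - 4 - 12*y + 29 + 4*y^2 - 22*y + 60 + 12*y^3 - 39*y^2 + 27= -18*a^3 + a^2*(-24*y - 99) + a*(30*y^2 - 58*y - 94) + 12*y^3 - 35*y^2 - 34*y + 112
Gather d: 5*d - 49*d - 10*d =-54*d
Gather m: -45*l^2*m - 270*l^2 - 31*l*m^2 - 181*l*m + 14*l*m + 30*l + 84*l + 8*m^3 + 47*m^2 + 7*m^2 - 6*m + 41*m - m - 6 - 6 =-270*l^2 + 114*l + 8*m^3 + m^2*(54 - 31*l) + m*(-45*l^2 - 167*l + 34) - 12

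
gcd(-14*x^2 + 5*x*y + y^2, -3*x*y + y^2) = 1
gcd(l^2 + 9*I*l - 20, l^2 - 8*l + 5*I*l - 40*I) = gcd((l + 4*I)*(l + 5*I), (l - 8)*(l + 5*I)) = l + 5*I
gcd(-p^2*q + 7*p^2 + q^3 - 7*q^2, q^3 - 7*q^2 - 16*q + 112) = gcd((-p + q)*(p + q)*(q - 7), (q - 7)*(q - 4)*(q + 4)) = q - 7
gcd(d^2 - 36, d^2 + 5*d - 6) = d + 6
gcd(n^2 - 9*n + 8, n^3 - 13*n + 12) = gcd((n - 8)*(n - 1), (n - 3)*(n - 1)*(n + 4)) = n - 1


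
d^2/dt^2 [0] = 0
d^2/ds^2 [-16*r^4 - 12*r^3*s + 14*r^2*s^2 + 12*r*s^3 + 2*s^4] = 28*r^2 + 72*r*s + 24*s^2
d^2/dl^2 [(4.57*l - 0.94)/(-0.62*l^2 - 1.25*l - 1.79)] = (-(1.24*l + 1.25)*(2.48*l + 2.5)*(4.57*l - 0.94) + (17.0004*l + 10.2594)*(0.62*l^2 + 1.25*l + 1.79))/(0.62*l^2 + 1.25*l + 1.79)^3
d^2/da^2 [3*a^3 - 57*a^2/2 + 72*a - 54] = 18*a - 57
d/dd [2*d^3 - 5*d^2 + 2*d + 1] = 6*d^2 - 10*d + 2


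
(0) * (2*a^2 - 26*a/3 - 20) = 0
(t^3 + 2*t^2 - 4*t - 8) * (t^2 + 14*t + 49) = t^5 + 16*t^4 + 73*t^3 + 34*t^2 - 308*t - 392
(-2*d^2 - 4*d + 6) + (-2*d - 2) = -2*d^2 - 6*d + 4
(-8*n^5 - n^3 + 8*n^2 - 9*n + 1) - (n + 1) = -8*n^5 - n^3 + 8*n^2 - 10*n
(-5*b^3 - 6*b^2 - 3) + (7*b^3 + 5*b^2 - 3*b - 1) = 2*b^3 - b^2 - 3*b - 4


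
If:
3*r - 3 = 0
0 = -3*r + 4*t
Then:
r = 1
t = 3/4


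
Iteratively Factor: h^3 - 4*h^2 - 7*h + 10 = (h - 5)*(h^2 + h - 2) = (h - 5)*(h - 1)*(h + 2)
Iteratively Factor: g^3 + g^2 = (g)*(g^2 + g) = g*(g + 1)*(g)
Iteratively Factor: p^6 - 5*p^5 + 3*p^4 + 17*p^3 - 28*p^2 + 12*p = (p - 2)*(p^5 - 3*p^4 - 3*p^3 + 11*p^2 - 6*p) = (p - 2)*(p - 1)*(p^4 - 2*p^3 - 5*p^2 + 6*p) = p*(p - 2)*(p - 1)*(p^3 - 2*p^2 - 5*p + 6) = p*(p - 2)*(p - 1)*(p + 2)*(p^2 - 4*p + 3) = p*(p - 2)*(p - 1)^2*(p + 2)*(p - 3)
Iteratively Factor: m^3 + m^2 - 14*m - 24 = (m + 3)*(m^2 - 2*m - 8) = (m + 2)*(m + 3)*(m - 4)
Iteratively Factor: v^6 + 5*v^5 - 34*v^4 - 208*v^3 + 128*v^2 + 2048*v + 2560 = (v + 4)*(v^5 + v^4 - 38*v^3 - 56*v^2 + 352*v + 640) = (v + 2)*(v + 4)*(v^4 - v^3 - 36*v^2 + 16*v + 320) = (v - 4)*(v + 2)*(v + 4)*(v^3 + 3*v^2 - 24*v - 80) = (v - 4)*(v + 2)*(v + 4)^2*(v^2 - v - 20) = (v - 5)*(v - 4)*(v + 2)*(v + 4)^2*(v + 4)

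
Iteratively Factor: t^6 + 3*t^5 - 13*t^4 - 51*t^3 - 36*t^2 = (t)*(t^5 + 3*t^4 - 13*t^3 - 51*t^2 - 36*t) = t*(t - 4)*(t^4 + 7*t^3 + 15*t^2 + 9*t) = t*(t - 4)*(t + 1)*(t^3 + 6*t^2 + 9*t) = t*(t - 4)*(t + 1)*(t + 3)*(t^2 + 3*t) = t^2*(t - 4)*(t + 1)*(t + 3)*(t + 3)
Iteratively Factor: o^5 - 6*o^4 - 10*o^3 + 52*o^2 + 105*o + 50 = (o - 5)*(o^4 - o^3 - 15*o^2 - 23*o - 10) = (o - 5)*(o + 1)*(o^3 - 2*o^2 - 13*o - 10) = (o - 5)*(o + 1)^2*(o^2 - 3*o - 10) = (o - 5)*(o + 1)^2*(o + 2)*(o - 5)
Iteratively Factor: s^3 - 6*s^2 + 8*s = (s - 4)*(s^2 - 2*s) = s*(s - 4)*(s - 2)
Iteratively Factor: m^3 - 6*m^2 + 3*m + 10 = (m - 2)*(m^2 - 4*m - 5) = (m - 2)*(m + 1)*(m - 5)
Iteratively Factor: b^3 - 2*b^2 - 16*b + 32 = (b - 4)*(b^2 + 2*b - 8) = (b - 4)*(b + 4)*(b - 2)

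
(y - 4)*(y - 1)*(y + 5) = y^3 - 21*y + 20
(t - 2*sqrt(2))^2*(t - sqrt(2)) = t^3 - 5*sqrt(2)*t^2 + 16*t - 8*sqrt(2)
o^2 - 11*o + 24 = (o - 8)*(o - 3)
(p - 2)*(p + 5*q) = p^2 + 5*p*q - 2*p - 10*q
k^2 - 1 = (k - 1)*(k + 1)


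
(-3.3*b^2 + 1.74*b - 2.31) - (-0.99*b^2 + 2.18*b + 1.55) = -2.31*b^2 - 0.44*b - 3.86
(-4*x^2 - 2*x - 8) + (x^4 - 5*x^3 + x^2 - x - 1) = x^4 - 5*x^3 - 3*x^2 - 3*x - 9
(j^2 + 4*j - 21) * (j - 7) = j^3 - 3*j^2 - 49*j + 147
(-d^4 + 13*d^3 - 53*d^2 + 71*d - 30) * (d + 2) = -d^5 + 11*d^4 - 27*d^3 - 35*d^2 + 112*d - 60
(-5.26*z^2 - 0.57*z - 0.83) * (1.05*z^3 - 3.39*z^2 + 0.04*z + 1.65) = -5.523*z^5 + 17.2329*z^4 + 0.8504*z^3 - 5.8881*z^2 - 0.9737*z - 1.3695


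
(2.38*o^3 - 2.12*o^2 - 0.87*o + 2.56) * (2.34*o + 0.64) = 5.5692*o^4 - 3.4376*o^3 - 3.3926*o^2 + 5.4336*o + 1.6384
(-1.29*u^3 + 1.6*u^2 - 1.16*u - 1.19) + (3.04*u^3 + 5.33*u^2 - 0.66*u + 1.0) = 1.75*u^3 + 6.93*u^2 - 1.82*u - 0.19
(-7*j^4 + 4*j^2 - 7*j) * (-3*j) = 21*j^5 - 12*j^3 + 21*j^2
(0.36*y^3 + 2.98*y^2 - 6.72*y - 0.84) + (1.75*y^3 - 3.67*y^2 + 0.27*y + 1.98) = 2.11*y^3 - 0.69*y^2 - 6.45*y + 1.14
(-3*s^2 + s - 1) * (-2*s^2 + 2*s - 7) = 6*s^4 - 8*s^3 + 25*s^2 - 9*s + 7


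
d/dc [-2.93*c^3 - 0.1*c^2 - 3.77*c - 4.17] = -8.79*c^2 - 0.2*c - 3.77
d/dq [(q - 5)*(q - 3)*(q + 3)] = 3*q^2 - 10*q - 9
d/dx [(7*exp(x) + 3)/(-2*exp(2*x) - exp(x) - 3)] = ((4*exp(x) + 1)*(7*exp(x) + 3) - 14*exp(2*x) - 7*exp(x) - 21)*exp(x)/(2*exp(2*x) + exp(x) + 3)^2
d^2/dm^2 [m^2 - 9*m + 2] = 2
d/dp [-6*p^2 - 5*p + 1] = -12*p - 5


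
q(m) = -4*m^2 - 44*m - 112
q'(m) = -8*m - 44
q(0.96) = -157.93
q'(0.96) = -51.68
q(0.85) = -152.29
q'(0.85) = -50.80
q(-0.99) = -72.36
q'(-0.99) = -36.08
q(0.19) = -120.50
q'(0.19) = -45.52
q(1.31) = -176.50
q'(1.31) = -54.48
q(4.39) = -382.25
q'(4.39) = -79.12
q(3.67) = -327.36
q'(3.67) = -73.36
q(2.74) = -262.59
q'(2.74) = -65.92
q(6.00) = -520.00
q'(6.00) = -92.00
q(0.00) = -112.00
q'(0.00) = -44.00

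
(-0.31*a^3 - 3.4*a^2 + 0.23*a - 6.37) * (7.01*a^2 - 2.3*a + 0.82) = -2.1731*a^5 - 23.121*a^4 + 9.1781*a^3 - 47.9707*a^2 + 14.8396*a - 5.2234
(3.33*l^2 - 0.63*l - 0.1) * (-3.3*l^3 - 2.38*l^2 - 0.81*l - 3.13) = -10.989*l^5 - 5.8464*l^4 - 0.8679*l^3 - 9.6746*l^2 + 2.0529*l + 0.313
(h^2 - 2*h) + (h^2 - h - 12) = 2*h^2 - 3*h - 12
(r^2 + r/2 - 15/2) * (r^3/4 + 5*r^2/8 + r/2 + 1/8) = r^5/4 + 3*r^4/4 - 17*r^3/16 - 69*r^2/16 - 59*r/16 - 15/16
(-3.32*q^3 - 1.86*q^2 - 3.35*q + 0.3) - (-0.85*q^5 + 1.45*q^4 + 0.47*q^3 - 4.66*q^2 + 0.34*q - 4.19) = 0.85*q^5 - 1.45*q^4 - 3.79*q^3 + 2.8*q^2 - 3.69*q + 4.49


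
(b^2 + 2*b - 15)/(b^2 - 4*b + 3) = (b + 5)/(b - 1)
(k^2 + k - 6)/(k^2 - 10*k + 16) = (k + 3)/(k - 8)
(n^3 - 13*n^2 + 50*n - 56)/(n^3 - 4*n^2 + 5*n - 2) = (n^2 - 11*n + 28)/(n^2 - 2*n + 1)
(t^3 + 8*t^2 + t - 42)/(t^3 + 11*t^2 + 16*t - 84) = (t + 3)/(t + 6)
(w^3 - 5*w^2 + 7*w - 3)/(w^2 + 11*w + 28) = (w^3 - 5*w^2 + 7*w - 3)/(w^2 + 11*w + 28)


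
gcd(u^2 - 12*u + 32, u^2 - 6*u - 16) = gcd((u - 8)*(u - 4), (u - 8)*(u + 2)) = u - 8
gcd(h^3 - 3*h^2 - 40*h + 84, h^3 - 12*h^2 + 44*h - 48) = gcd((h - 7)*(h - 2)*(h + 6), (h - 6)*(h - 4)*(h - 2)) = h - 2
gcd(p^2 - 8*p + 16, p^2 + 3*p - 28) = p - 4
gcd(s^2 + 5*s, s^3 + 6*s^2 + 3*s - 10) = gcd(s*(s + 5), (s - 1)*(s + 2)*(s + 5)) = s + 5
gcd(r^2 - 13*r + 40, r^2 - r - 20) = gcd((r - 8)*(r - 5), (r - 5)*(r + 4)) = r - 5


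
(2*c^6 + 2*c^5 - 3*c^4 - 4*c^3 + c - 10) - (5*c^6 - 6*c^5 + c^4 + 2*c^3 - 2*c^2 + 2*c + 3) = -3*c^6 + 8*c^5 - 4*c^4 - 6*c^3 + 2*c^2 - c - 13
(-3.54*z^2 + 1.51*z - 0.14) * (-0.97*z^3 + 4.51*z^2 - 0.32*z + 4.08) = 3.4338*z^5 - 17.4301*z^4 + 8.0787*z^3 - 15.5578*z^2 + 6.2056*z - 0.5712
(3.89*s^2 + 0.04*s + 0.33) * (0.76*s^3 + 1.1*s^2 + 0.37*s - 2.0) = 2.9564*s^5 + 4.3094*s^4 + 1.7341*s^3 - 7.4022*s^2 + 0.0421*s - 0.66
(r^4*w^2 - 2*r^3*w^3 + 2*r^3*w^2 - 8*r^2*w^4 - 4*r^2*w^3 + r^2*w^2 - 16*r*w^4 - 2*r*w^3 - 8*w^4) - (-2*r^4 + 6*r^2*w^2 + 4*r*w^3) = r^4*w^2 + 2*r^4 - 2*r^3*w^3 + 2*r^3*w^2 - 8*r^2*w^4 - 4*r^2*w^3 - 5*r^2*w^2 - 16*r*w^4 - 6*r*w^3 - 8*w^4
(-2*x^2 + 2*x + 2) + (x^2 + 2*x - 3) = -x^2 + 4*x - 1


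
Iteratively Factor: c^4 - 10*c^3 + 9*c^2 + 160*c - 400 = (c - 4)*(c^3 - 6*c^2 - 15*c + 100) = (c - 4)*(c + 4)*(c^2 - 10*c + 25) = (c - 5)*(c - 4)*(c + 4)*(c - 5)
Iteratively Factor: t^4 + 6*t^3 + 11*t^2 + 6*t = (t + 2)*(t^3 + 4*t^2 + 3*t) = (t + 1)*(t + 2)*(t^2 + 3*t) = t*(t + 1)*(t + 2)*(t + 3)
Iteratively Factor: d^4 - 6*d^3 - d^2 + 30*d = (d + 2)*(d^3 - 8*d^2 + 15*d) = (d - 3)*(d + 2)*(d^2 - 5*d) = d*(d - 3)*(d + 2)*(d - 5)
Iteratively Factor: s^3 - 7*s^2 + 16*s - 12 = (s - 2)*(s^2 - 5*s + 6) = (s - 3)*(s - 2)*(s - 2)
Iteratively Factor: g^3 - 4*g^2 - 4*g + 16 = (g + 2)*(g^2 - 6*g + 8) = (g - 4)*(g + 2)*(g - 2)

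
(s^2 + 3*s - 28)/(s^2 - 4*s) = (s + 7)/s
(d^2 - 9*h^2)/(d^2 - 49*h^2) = (d^2 - 9*h^2)/(d^2 - 49*h^2)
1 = 1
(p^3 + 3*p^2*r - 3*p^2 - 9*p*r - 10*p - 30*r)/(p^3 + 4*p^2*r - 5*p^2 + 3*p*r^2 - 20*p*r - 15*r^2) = (p + 2)/(p + r)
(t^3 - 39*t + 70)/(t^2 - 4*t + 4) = (t^2 + 2*t - 35)/(t - 2)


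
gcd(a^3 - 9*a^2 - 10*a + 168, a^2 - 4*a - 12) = a - 6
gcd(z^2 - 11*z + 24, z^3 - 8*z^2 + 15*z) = z - 3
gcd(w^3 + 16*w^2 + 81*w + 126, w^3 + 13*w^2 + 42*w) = w^2 + 13*w + 42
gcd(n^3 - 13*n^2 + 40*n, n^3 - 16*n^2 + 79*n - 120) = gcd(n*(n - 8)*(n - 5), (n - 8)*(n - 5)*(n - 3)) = n^2 - 13*n + 40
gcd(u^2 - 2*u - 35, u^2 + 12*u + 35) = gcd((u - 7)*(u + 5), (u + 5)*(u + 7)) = u + 5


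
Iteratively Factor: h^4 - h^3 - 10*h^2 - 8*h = (h + 2)*(h^3 - 3*h^2 - 4*h) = h*(h + 2)*(h^2 - 3*h - 4) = h*(h - 4)*(h + 2)*(h + 1)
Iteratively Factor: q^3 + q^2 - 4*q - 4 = (q - 2)*(q^2 + 3*q + 2) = (q - 2)*(q + 2)*(q + 1)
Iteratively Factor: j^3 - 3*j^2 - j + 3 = (j - 3)*(j^2 - 1) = (j - 3)*(j + 1)*(j - 1)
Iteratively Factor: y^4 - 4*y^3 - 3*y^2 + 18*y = (y - 3)*(y^3 - y^2 - 6*y) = (y - 3)^2*(y^2 + 2*y) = y*(y - 3)^2*(y + 2)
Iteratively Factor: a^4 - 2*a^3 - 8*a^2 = (a - 4)*(a^3 + 2*a^2) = a*(a - 4)*(a^2 + 2*a) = a*(a - 4)*(a + 2)*(a)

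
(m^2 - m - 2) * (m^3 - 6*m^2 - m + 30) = m^5 - 7*m^4 + 3*m^3 + 43*m^2 - 28*m - 60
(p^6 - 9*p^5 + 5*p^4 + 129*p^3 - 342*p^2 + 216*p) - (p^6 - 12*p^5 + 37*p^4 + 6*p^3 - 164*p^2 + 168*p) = 3*p^5 - 32*p^4 + 123*p^3 - 178*p^2 + 48*p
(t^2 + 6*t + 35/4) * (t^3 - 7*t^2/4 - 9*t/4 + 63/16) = t^5 + 17*t^4/4 - 4*t^3 - 199*t^2/8 + 63*t/16 + 2205/64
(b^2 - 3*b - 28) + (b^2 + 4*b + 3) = 2*b^2 + b - 25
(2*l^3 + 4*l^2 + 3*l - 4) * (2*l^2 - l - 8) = 4*l^5 + 6*l^4 - 14*l^3 - 43*l^2 - 20*l + 32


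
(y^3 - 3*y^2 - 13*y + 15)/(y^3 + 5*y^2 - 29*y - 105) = (y - 1)/(y + 7)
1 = 1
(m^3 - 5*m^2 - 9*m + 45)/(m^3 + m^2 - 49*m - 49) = (m^3 - 5*m^2 - 9*m + 45)/(m^3 + m^2 - 49*m - 49)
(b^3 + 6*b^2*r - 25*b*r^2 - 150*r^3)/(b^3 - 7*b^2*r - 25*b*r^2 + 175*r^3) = (-b - 6*r)/(-b + 7*r)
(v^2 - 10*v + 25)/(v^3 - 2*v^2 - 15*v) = (v - 5)/(v*(v + 3))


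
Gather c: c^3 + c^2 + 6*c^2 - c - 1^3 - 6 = c^3 + 7*c^2 - c - 7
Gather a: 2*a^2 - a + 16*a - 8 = 2*a^2 + 15*a - 8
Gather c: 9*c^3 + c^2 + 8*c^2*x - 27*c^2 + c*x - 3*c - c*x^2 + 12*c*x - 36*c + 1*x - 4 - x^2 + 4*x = 9*c^3 + c^2*(8*x - 26) + c*(-x^2 + 13*x - 39) - x^2 + 5*x - 4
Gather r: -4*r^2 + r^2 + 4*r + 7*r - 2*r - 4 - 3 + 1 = -3*r^2 + 9*r - 6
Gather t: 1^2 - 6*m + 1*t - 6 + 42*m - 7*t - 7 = 36*m - 6*t - 12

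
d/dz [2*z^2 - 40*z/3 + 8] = 4*z - 40/3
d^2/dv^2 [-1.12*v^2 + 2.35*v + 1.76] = -2.24000000000000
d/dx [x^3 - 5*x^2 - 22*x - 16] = 3*x^2 - 10*x - 22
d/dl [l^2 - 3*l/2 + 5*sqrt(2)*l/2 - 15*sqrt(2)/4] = 2*l - 3/2 + 5*sqrt(2)/2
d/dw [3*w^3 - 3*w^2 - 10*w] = 9*w^2 - 6*w - 10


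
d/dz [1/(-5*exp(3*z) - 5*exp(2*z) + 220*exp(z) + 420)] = (3*exp(2*z) + 2*exp(z) - 44)*exp(z)/(5*(exp(3*z) + exp(2*z) - 44*exp(z) - 84)^2)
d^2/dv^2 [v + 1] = 0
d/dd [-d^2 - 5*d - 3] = -2*d - 5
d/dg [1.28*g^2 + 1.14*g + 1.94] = 2.56*g + 1.14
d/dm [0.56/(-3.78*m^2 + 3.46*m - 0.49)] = (4.2336*m - 1.9376)/(3.78*m^2 - 3.46*m + 0.49)^2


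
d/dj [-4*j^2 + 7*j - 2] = 7 - 8*j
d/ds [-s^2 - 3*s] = -2*s - 3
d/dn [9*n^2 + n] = 18*n + 1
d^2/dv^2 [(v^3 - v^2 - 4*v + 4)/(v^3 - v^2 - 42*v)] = 12*(19*v^5 - 15*v^4 + 267*v^3 - 82*v^2 + 84*v + 1176)/(v^3*(v^6 - 3*v^5 - 123*v^4 + 251*v^3 + 5166*v^2 - 5292*v - 74088))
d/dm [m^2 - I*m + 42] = 2*m - I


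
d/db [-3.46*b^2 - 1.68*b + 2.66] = -6.92*b - 1.68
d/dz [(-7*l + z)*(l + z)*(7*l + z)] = -49*l^2 + 2*l*z + 3*z^2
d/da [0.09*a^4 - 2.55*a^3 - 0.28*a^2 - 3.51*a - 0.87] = 0.36*a^3 - 7.65*a^2 - 0.56*a - 3.51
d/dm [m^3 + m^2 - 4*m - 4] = 3*m^2 + 2*m - 4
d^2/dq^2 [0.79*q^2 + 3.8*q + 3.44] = 1.58000000000000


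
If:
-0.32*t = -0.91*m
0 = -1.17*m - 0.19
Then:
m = -0.16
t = -0.46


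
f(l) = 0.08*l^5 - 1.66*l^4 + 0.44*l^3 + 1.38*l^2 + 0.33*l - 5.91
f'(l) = 0.4*l^4 - 6.64*l^3 + 1.32*l^2 + 2.76*l + 0.33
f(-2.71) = -106.65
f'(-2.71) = 156.27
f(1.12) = -5.66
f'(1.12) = -3.62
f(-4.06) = -553.24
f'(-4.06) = 563.94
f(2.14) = -25.80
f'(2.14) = -44.40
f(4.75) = -577.66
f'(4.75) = -464.77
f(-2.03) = -35.52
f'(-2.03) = 62.51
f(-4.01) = -525.59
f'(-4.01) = 542.07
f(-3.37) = -257.07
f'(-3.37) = 311.74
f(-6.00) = -2826.69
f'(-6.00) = 1983.93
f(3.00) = -95.64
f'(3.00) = -126.39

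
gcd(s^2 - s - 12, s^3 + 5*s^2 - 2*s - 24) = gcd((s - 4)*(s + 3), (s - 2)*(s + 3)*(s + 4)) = s + 3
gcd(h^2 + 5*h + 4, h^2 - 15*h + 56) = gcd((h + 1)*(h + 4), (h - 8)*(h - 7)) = 1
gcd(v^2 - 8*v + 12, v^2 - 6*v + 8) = v - 2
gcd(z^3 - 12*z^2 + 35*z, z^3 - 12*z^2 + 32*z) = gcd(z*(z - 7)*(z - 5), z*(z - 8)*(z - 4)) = z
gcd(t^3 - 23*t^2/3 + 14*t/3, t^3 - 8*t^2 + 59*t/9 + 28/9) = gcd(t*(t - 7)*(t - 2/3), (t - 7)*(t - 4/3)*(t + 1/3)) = t - 7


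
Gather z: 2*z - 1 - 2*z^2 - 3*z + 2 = -2*z^2 - z + 1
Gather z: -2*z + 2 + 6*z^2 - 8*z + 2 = 6*z^2 - 10*z + 4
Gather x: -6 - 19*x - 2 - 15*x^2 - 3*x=-15*x^2 - 22*x - 8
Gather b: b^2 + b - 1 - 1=b^2 + b - 2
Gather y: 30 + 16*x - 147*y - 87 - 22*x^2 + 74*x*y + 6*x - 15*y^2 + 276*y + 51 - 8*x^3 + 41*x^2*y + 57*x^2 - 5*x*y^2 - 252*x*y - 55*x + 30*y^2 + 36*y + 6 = -8*x^3 + 35*x^2 - 33*x + y^2*(15 - 5*x) + y*(41*x^2 - 178*x + 165)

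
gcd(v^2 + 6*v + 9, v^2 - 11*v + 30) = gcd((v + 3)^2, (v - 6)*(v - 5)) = 1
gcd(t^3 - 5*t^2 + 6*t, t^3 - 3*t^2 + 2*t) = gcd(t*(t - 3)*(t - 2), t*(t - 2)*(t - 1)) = t^2 - 2*t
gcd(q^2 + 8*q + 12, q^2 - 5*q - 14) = q + 2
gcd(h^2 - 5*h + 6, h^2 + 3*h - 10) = h - 2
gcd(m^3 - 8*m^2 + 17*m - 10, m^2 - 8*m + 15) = m - 5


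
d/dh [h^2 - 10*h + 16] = 2*h - 10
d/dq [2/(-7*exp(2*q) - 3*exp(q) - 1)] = (28*exp(q) + 6)*exp(q)/(7*exp(2*q) + 3*exp(q) + 1)^2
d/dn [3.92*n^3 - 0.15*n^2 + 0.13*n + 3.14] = 11.76*n^2 - 0.3*n + 0.13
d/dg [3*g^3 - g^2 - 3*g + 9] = 9*g^2 - 2*g - 3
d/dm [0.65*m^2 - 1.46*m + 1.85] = 1.3*m - 1.46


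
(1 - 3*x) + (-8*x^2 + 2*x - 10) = -8*x^2 - x - 9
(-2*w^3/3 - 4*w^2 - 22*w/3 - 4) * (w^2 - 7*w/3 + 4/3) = -2*w^5/3 - 22*w^4/9 + 10*w^3/9 + 70*w^2/9 - 4*w/9 - 16/3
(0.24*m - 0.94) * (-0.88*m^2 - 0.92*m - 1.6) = -0.2112*m^3 + 0.6064*m^2 + 0.4808*m + 1.504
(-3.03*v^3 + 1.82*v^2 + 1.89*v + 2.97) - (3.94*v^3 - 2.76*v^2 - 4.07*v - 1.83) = -6.97*v^3 + 4.58*v^2 + 5.96*v + 4.8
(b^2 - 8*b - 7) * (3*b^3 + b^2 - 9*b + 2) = 3*b^5 - 23*b^4 - 38*b^3 + 67*b^2 + 47*b - 14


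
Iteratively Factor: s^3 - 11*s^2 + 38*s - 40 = (s - 4)*(s^2 - 7*s + 10) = (s - 4)*(s - 2)*(s - 5)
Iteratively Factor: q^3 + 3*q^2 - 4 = (q + 2)*(q^2 + q - 2) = (q - 1)*(q + 2)*(q + 2)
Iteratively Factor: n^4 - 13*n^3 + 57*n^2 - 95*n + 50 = (n - 1)*(n^3 - 12*n^2 + 45*n - 50) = (n - 5)*(n - 1)*(n^2 - 7*n + 10) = (n - 5)^2*(n - 1)*(n - 2)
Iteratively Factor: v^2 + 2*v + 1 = (v + 1)*(v + 1)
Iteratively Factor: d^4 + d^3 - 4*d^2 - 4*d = (d + 1)*(d^3 - 4*d) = (d + 1)*(d + 2)*(d^2 - 2*d) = d*(d + 1)*(d + 2)*(d - 2)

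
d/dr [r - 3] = 1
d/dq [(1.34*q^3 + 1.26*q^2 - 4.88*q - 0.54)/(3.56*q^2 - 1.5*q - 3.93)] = (4.7704*q^4 - 4.02*q^3 - 0.315800000000003*q^2 - 6.0588*q + 18.3684)/(12.6736*q^4 - 10.68*q^3 - 25.7316*q^2 + 11.79*q + 15.4449)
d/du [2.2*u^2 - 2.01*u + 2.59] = 4.4*u - 2.01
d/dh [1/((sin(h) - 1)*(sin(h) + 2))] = -(sin(2*h) + cos(h))/((sin(h) - 1)^2*(sin(h) + 2)^2)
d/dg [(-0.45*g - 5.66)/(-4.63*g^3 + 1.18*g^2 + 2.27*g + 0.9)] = (-4.167*g^3 - 78.0864*g^2 + 13.3576*g + 12.4432)/(21.4369*g^6 - 10.9268*g^5 - 19.6278*g^4 - 2.9768*g^3 + 7.2769*g^2 + 4.086*g + 0.81)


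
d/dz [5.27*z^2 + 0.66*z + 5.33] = 10.54*z + 0.66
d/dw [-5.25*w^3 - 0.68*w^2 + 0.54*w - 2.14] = -15.75*w^2 - 1.36*w + 0.54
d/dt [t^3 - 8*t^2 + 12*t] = 3*t^2 - 16*t + 12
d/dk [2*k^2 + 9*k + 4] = 4*k + 9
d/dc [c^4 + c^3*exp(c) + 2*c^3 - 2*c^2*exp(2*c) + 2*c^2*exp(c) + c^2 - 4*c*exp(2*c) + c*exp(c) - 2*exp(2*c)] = c^3*exp(c) + 4*c^3 - 4*c^2*exp(2*c) + 5*c^2*exp(c) + 6*c^2 - 12*c*exp(2*c) + 5*c*exp(c) + 2*c - 8*exp(2*c) + exp(c)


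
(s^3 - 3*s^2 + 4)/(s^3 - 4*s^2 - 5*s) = (s^2 - 4*s + 4)/(s*(s - 5))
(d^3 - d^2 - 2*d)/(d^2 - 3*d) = (d^2 - d - 2)/(d - 3)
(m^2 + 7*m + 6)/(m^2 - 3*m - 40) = (m^2 + 7*m + 6)/(m^2 - 3*m - 40)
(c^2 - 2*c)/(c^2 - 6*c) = (c - 2)/(c - 6)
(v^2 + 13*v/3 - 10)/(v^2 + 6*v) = (v - 5/3)/v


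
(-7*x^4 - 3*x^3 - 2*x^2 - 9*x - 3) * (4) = -28*x^4 - 12*x^3 - 8*x^2 - 36*x - 12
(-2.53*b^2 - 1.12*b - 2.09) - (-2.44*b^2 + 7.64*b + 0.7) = -0.0899999999999999*b^2 - 8.76*b - 2.79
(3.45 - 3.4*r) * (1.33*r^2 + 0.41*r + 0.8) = -4.522*r^3 + 3.1945*r^2 - 1.3055*r + 2.76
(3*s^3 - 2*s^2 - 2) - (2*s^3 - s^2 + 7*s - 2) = s^3 - s^2 - 7*s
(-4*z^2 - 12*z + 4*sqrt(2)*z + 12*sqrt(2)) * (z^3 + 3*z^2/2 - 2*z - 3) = -4*z^5 - 18*z^4 + 4*sqrt(2)*z^4 - 10*z^3 + 18*sqrt(2)*z^3 + 10*sqrt(2)*z^2 + 36*z^2 - 36*sqrt(2)*z + 36*z - 36*sqrt(2)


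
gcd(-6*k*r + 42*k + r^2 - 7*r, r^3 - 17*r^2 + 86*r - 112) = r - 7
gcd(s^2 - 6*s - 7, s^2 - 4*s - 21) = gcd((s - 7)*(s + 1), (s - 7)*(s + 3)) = s - 7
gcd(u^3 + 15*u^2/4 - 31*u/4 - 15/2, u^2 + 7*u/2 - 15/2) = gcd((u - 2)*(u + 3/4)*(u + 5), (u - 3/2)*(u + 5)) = u + 5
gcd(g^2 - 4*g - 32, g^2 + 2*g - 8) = g + 4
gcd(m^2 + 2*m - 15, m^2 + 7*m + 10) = m + 5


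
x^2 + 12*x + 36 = (x + 6)^2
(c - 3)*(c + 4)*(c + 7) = c^3 + 8*c^2 - 5*c - 84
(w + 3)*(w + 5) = w^2 + 8*w + 15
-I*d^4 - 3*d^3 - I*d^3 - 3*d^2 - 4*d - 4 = (d - 2*I)^2*(d + I)*(-I*d - I)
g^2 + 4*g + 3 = (g + 1)*(g + 3)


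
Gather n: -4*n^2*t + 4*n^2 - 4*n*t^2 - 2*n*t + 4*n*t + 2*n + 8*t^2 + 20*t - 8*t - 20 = n^2*(4 - 4*t) + n*(-4*t^2 + 2*t + 2) + 8*t^2 + 12*t - 20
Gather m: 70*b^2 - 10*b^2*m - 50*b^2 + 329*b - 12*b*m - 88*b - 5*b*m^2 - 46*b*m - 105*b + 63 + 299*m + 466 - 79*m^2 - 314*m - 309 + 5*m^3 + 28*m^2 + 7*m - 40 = 20*b^2 + 136*b + 5*m^3 + m^2*(-5*b - 51) + m*(-10*b^2 - 58*b - 8) + 180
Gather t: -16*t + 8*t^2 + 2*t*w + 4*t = 8*t^2 + t*(2*w - 12)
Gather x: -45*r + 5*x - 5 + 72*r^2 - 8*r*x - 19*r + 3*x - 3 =72*r^2 - 64*r + x*(8 - 8*r) - 8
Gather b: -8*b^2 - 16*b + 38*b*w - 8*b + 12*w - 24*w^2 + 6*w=-8*b^2 + b*(38*w - 24) - 24*w^2 + 18*w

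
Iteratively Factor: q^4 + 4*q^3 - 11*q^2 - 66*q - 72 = (q + 3)*(q^3 + q^2 - 14*q - 24) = (q + 2)*(q + 3)*(q^2 - q - 12) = (q - 4)*(q + 2)*(q + 3)*(q + 3)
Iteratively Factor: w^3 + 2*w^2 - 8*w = (w)*(w^2 + 2*w - 8) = w*(w - 2)*(w + 4)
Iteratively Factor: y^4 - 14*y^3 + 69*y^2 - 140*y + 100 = (y - 2)*(y^3 - 12*y^2 + 45*y - 50) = (y - 2)^2*(y^2 - 10*y + 25) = (y - 5)*(y - 2)^2*(y - 5)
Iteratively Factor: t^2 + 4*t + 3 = (t + 1)*(t + 3)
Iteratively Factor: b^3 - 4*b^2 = (b)*(b^2 - 4*b) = b*(b - 4)*(b)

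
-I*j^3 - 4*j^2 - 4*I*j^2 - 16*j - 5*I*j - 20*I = (j + 4)*(j - 5*I)*(-I*j + 1)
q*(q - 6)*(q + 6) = q^3 - 36*q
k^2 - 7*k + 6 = (k - 6)*(k - 1)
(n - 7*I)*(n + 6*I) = n^2 - I*n + 42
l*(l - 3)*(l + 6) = l^3 + 3*l^2 - 18*l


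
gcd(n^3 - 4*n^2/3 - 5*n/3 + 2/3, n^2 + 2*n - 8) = n - 2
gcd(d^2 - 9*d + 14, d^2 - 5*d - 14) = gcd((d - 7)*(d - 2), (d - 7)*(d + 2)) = d - 7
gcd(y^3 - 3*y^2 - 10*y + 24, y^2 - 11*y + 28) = y - 4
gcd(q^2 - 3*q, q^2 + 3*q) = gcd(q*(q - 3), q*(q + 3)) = q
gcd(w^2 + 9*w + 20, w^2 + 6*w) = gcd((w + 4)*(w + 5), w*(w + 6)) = 1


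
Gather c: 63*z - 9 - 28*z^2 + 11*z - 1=-28*z^2 + 74*z - 10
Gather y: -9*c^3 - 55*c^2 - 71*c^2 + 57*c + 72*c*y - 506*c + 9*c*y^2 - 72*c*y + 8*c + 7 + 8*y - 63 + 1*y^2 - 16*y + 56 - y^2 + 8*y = -9*c^3 - 126*c^2 + 9*c*y^2 - 441*c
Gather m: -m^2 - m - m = -m^2 - 2*m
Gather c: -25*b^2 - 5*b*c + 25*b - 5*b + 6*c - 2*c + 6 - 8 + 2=-25*b^2 + 20*b + c*(4 - 5*b)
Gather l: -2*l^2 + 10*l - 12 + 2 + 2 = -2*l^2 + 10*l - 8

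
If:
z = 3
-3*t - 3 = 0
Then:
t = -1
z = 3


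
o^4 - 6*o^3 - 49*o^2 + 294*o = o*(o - 7)*(o - 6)*(o + 7)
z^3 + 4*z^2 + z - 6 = (z - 1)*(z + 2)*(z + 3)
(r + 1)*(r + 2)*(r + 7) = r^3 + 10*r^2 + 23*r + 14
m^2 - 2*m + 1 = (m - 1)^2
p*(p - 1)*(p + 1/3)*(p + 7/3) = p^4 + 5*p^3/3 - 17*p^2/9 - 7*p/9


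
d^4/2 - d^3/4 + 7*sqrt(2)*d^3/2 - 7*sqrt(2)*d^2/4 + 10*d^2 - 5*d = d*(d/2 + sqrt(2))*(d - 1/2)*(d + 5*sqrt(2))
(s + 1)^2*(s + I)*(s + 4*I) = s^4 + 2*s^3 + 5*I*s^3 - 3*s^2 + 10*I*s^2 - 8*s + 5*I*s - 4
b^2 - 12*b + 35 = (b - 7)*(b - 5)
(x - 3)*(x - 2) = x^2 - 5*x + 6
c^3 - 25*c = c*(c - 5)*(c + 5)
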